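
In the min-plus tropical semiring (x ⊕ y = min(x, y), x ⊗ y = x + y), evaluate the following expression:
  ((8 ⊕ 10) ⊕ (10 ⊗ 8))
((8 ⊕ 10) ⊕ (10 ⊗ 8)) = 8

Expand innermost to outermost. Recall ⊕ takes the minimum of its arguments and ⊗ takes their sum. Working out the expression ((8 ⊕ 10) ⊕ (10 ⊗ 8)) gives 8.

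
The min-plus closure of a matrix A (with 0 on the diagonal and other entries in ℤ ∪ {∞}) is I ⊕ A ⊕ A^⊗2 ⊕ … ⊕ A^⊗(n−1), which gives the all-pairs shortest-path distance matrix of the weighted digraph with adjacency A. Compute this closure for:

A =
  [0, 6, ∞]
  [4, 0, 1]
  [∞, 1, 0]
Closure =
  [0, 6, 7]
  [4, 0, 1]
  [5, 1, 0]

This is the Floyd-Warshall all-pairs shortest-path computation. For each intermediate vertex k = 0, 1, …, 2, update dist[i][j] ← min(dist[i][j], dist[i][k] + dist[k][j]). The final matrix gives, for each (i, j), the minimum total weight of any directed path from i to j (possibly empty when i = j).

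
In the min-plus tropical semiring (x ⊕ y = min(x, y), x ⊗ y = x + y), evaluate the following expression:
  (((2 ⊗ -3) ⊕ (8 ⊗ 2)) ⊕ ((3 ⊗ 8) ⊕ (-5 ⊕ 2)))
(((2 ⊗ -3) ⊕ (8 ⊗ 2)) ⊕ ((3 ⊗ 8) ⊕ (-5 ⊕ 2))) = -5

Expand innermost to outermost. Recall ⊕ takes the minimum of its arguments and ⊗ takes their sum. Working out the expression (((2 ⊗ -3) ⊕ (8 ⊗ 2)) ⊕ ((3 ⊗ 8) ⊕ (-5 ⊕ 2))) gives -5.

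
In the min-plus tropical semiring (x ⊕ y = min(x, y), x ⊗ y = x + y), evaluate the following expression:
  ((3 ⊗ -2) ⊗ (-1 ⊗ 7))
((3 ⊗ -2) ⊗ (-1 ⊗ 7)) = 7

Expand innermost to outermost. Recall ⊕ takes the minimum of its arguments and ⊗ takes their sum. Working out the expression ((3 ⊗ -2) ⊗ (-1 ⊗ 7)) gives 7.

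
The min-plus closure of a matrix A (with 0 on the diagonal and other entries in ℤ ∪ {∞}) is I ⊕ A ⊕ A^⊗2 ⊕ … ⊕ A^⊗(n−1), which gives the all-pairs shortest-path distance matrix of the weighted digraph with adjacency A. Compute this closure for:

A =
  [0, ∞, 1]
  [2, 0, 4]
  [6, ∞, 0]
Closure =
  [0, ∞, 1]
  [2, 0, 3]
  [6, ∞, 0]

This is the Floyd-Warshall all-pairs shortest-path computation. For each intermediate vertex k = 0, 1, …, 2, update dist[i][j] ← min(dist[i][j], dist[i][k] + dist[k][j]). The final matrix gives, for each (i, j), the minimum total weight of any directed path from i to j (possibly empty when i = j).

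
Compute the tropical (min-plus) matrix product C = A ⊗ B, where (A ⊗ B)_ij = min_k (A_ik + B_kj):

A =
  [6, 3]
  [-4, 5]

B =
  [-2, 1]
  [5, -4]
A ⊗ B =
  [4, -1]
  [-6, -3]

Apply the min-plus product entry-by-entry:
  C[0][0] = min over k of (A[0][0] + B[0][0] = 6 + -2 = 4, A[0][1] + B[1][0] = 3 + 5 = 8) = 4 (attained at k = 0)
  C[0][1] = min over k of (A[0][0] + B[0][1] = 6 + 1 = 7, A[0][1] + B[1][1] = 3 + -4 = -1) = -1 (attained at k = 1)
  C[1][0] = min over k of (A[1][0] + B[0][0] = -4 + -2 = -6, A[1][1] + B[1][0] = 5 + 5 = 10) = -6 (attained at k = 0)
  C[1][1] = min over k of (A[1][0] + B[0][1] = -4 + 1 = -3, A[1][1] + B[1][1] = 5 + -4 = 1) = -3 (attained at k = 0)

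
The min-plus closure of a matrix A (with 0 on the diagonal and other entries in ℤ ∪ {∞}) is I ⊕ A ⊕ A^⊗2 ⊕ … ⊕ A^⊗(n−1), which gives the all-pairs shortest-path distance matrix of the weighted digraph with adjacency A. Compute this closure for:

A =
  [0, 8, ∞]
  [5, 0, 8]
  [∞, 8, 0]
Closure =
  [0, 8, 16]
  [5, 0, 8]
  [13, 8, 0]

This is the Floyd-Warshall all-pairs shortest-path computation. For each intermediate vertex k = 0, 1, …, 2, update dist[i][j] ← min(dist[i][j], dist[i][k] + dist[k][j]). The final matrix gives, for each (i, j), the minimum total weight of any directed path from i to j (possibly empty when i = j).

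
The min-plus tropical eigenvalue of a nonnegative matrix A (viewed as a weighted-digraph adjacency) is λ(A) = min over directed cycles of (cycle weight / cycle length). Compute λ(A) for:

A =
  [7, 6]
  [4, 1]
λ(A) = 1

Enumerate directed cycles and compute their means (weight / length). Sample:
  cycle 0 → 0: weight = 7, length = 1, mean = 7/1 ≈ 7.000
  cycle 1 → 1: weight = 1, length = 1, mean = 1/1 ≈ 1.000
  cycle 0 → 1 → 0: weight = 10, length = 2, mean = 10/2 ≈ 5.000
  cycle 1 → 0 → 1: weight = 10, length = 2, mean = 10/2 ≈ 5.000
Minimum mean = 1.000, attained e.g. along the cycle 1 → 1 with weight 1 and length 1. So λ(A) = 1/1 = 1.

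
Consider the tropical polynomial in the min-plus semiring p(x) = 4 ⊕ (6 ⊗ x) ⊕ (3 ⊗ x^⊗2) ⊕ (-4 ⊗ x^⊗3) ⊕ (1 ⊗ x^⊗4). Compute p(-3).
p(-3) = -13

A tropical monomial a ⊗ x^⊗i evaluates to a + i · x. Evaluating each term at x = -3:
  Term 0 contributes 4 + 0 · -3 = 4
  Term 1 contributes 6 + 1 · -3 = 3
  Term 2 contributes 3 + 2 · -3 = -3
  Term 3 contributes -4 + 3 · -3 = -13
  Term 4 contributes 1 + 4 · -3 = -11
p(-3) = ⊕ of these = min[4, 3, -3, -13, -11] = -13.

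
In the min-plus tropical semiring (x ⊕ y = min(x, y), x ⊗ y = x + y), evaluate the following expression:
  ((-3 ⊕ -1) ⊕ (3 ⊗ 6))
((-3 ⊕ -1) ⊕ (3 ⊗ 6)) = -3

Expand innermost to outermost. Recall ⊕ takes the minimum of its arguments and ⊗ takes their sum. Working out the expression ((-3 ⊕ -1) ⊕ (3 ⊗ 6)) gives -3.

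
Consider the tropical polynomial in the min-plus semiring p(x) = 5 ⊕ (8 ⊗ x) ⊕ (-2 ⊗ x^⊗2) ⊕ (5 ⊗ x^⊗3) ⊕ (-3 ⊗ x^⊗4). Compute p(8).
p(8) = 5

A tropical monomial a ⊗ x^⊗i evaluates to a + i · x. Evaluating each term at x = 8:
  Term 0 contributes 5 + 0 · 8 = 5
  Term 1 contributes 8 + 1 · 8 = 16
  Term 2 contributes -2 + 2 · 8 = 14
  Term 3 contributes 5 + 3 · 8 = 29
  Term 4 contributes -3 + 4 · 8 = 29
p(8) = ⊕ of these = min[5, 16, 14, 29, 29] = 5.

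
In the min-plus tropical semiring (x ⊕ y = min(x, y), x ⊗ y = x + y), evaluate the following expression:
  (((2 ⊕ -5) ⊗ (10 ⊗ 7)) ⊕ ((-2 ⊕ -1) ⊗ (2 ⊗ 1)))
(((2 ⊕ -5) ⊗ (10 ⊗ 7)) ⊕ ((-2 ⊕ -1) ⊗ (2 ⊗ 1))) = 1

Expand innermost to outermost. Recall ⊕ takes the minimum of its arguments and ⊗ takes their sum. Working out the expression (((2 ⊕ -5) ⊗ (10 ⊗ 7)) ⊕ ((-2 ⊕ -1) ⊗ (2 ⊗ 1))) gives 1.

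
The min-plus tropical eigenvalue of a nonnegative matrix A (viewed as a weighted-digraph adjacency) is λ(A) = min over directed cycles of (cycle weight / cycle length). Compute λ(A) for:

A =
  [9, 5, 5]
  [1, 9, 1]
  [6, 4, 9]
λ(A) = 5/2

Enumerate directed cycles and compute their means (weight / length). Sample:
  cycle 0 → 0: weight = 9, length = 1, mean = 9/1 ≈ 9.000
  cycle 1 → 1: weight = 9, length = 1, mean = 9/1 ≈ 9.000
  cycle 2 → 2: weight = 9, length = 1, mean = 9/1 ≈ 9.000
  cycle 0 → 1 → 0: weight = 6, length = 2, mean = 6/2 ≈ 3.000
  cycle 0 → 2 → 0: weight = 11, length = 2, mean = 11/2 ≈ 5.500
  cycle 1 → 0 → 1: weight = 6, length = 2, mean = 6/2 ≈ 3.000
Minimum mean = 2.500, attained e.g. along the cycle 1 → 2 → 1 with weight 5 and length 2. So λ(A) = 5/2 = 5/2.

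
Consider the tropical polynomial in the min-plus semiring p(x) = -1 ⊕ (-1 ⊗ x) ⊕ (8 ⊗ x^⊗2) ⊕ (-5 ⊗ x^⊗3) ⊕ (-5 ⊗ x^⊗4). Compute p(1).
p(1) = -2

A tropical monomial a ⊗ x^⊗i evaluates to a + i · x. Evaluating each term at x = 1:
  Term 0 contributes -1 + 0 · 1 = -1
  Term 1 contributes -1 + 1 · 1 = 0
  Term 2 contributes 8 + 2 · 1 = 10
  Term 3 contributes -5 + 3 · 1 = -2
  Term 4 contributes -5 + 4 · 1 = -1
p(1) = ⊕ of these = min[-1, 0, 10, -2, -1] = -2.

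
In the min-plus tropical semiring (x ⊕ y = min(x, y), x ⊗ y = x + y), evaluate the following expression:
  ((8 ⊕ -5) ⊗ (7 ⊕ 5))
((8 ⊕ -5) ⊗ (7 ⊕ 5)) = 0

Expand innermost to outermost. Recall ⊕ takes the minimum of its arguments and ⊗ takes their sum. Working out the expression ((8 ⊕ -5) ⊗ (7 ⊕ 5)) gives 0.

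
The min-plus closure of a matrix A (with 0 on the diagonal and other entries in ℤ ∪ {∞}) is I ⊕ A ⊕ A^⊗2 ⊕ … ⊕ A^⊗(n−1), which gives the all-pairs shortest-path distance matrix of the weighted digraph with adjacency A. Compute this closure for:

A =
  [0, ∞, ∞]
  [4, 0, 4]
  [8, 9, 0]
Closure =
  [0, ∞, ∞]
  [4, 0, 4]
  [8, 9, 0]

This is the Floyd-Warshall all-pairs shortest-path computation. For each intermediate vertex k = 0, 1, …, 2, update dist[i][j] ← min(dist[i][j], dist[i][k] + dist[k][j]). The final matrix gives, for each (i, j), the minimum total weight of any directed path from i to j (possibly empty when i = j).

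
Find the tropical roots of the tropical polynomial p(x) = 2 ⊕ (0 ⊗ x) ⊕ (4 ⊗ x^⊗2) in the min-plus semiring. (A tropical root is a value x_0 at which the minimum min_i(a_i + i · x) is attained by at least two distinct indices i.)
Roots: {-4, 2}

Each tropical root is a break point of the lower envelope of the lines y = a_i + i · x (there are 3 lines, with slopes 0, 1, ..., 2). Only the lines that attain the minimum somewhere contribute to roots; other lines are dominated. Here the surviving (envelope) indices are i = 2, i = 1, i = 0.
Intersections between consecutive envelope lines give the roots: for adjacent envelope indices i < j the intersection is x = (a_i − a_j) / (j − i). Reading off the sorted break points: {-4, 2}.
Verification: at each break x_0, at least two indices attain the minimum of min_i(a_i + i · x_0).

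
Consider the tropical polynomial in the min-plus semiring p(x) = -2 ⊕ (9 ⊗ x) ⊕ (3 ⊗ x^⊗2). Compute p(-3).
p(-3) = -3

A tropical monomial a ⊗ x^⊗i evaluates to a + i · x. Evaluating each term at x = -3:
  Term 0 contributes -2 + 0 · -3 = -2
  Term 1 contributes 9 + 1 · -3 = 6
  Term 2 contributes 3 + 2 · -3 = -3
p(-3) = ⊕ of these = min[-2, 6, -3] = -3.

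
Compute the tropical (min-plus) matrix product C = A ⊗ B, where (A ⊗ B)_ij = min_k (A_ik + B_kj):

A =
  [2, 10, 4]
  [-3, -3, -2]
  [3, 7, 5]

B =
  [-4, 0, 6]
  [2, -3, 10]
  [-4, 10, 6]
A ⊗ B =
  [-2, 2, 8]
  [-7, -6, 3]
  [-1, 3, 9]

Apply the min-plus product entry-by-entry:
  C[0][0] = min over k of (A[0][0] + B[0][0] = 2 + -4 = -2, A[0][1] + B[1][0] = 10 + 2 = 12, A[0][2] + B[2][0] = 4 + -4 = 0) = -2 (attained at k = 0)
  C[0][1] = min over k of (A[0][0] + B[0][1] = 2 + 0 = 2, A[0][1] + B[1][1] = 10 + -3 = 7, A[0][2] + B[2][1] = 4 + 10 = 14) = 2 (attained at k = 0)
  C[0][2] = min over k of (A[0][0] + B[0][2] = 2 + 6 = 8, A[0][1] + B[1][2] = 10 + 10 = 20, A[0][2] + B[2][2] = 4 + 6 = 10) = 8 (attained at k = 0)
  C[1][0] = min over k of (A[1][0] + B[0][0] = -3 + -4 = -7, A[1][1] + B[1][0] = -3 + 2 = -1, A[1][2] + B[2][0] = -2 + -4 = -6) = -7 (attained at k = 0)
  C[1][1] = min over k of (A[1][0] + B[0][1] = -3 + 0 = -3, A[1][1] + B[1][1] = -3 + -3 = -6, A[1][2] + B[2][1] = -2 + 10 = 8) = -6 (attained at k = 1)
  C[1][2] = min over k of (A[1][0] + B[0][2] = -3 + 6 = 3, A[1][1] + B[1][2] = -3 + 10 = 7, A[1][2] + B[2][2] = -2 + 6 = 4) = 3 (attained at k = 0)
  C[2][0] = min over k of (A[2][0] + B[0][0] = 3 + -4 = -1, A[2][1] + B[1][0] = 7 + 2 = 9, A[2][2] + B[2][0] = 5 + -4 = 1) = -1 (attained at k = 0)
  C[2][1] = min over k of (A[2][0] + B[0][1] = 3 + 0 = 3, A[2][1] + B[1][1] = 7 + -3 = 4, A[2][2] + B[2][1] = 5 + 10 = 15) = 3 (attained at k = 0)
  C[2][2] = min over k of (A[2][0] + B[0][2] = 3 + 6 = 9, A[2][1] + B[1][2] = 7 + 10 = 17, A[2][2] + B[2][2] = 5 + 6 = 11) = 9 (attained at k = 0)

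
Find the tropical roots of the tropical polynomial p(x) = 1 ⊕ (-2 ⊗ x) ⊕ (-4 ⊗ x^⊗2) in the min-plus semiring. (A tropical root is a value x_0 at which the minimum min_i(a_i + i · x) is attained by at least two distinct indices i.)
Roots: {2, 3}

Each tropical root is a break point of the lower envelope of the lines y = a_i + i · x (there are 3 lines, with slopes 0, 1, ..., 2). Only the lines that attain the minimum somewhere contribute to roots; other lines are dominated. Here the surviving (envelope) indices are i = 2, i = 1, i = 0.
Intersections between consecutive envelope lines give the roots: for adjacent envelope indices i < j the intersection is x = (a_i − a_j) / (j − i). Reading off the sorted break points: {2, 3}.
Verification: at each break x_0, at least two indices attain the minimum of min_i(a_i + i · x_0).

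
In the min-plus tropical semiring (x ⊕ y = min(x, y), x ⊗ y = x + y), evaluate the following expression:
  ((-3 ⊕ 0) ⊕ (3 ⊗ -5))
((-3 ⊕ 0) ⊕ (3 ⊗ -5)) = -3

Expand innermost to outermost. Recall ⊕ takes the minimum of its arguments and ⊗ takes their sum. Working out the expression ((-3 ⊕ 0) ⊕ (3 ⊗ -5)) gives -3.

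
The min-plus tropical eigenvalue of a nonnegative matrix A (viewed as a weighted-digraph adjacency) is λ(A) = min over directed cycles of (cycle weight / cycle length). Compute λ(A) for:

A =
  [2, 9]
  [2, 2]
λ(A) = 2

Enumerate directed cycles and compute their means (weight / length). Sample:
  cycle 0 → 0: weight = 2, length = 1, mean = 2/1 ≈ 2.000
  cycle 1 → 1: weight = 2, length = 1, mean = 2/1 ≈ 2.000
  cycle 0 → 1 → 0: weight = 11, length = 2, mean = 11/2 ≈ 5.500
  cycle 1 → 0 → 1: weight = 11, length = 2, mean = 11/2 ≈ 5.500
Minimum mean = 2.000, attained e.g. along the cycle 0 → 0 with weight 2 and length 1. So λ(A) = 2/1 = 2.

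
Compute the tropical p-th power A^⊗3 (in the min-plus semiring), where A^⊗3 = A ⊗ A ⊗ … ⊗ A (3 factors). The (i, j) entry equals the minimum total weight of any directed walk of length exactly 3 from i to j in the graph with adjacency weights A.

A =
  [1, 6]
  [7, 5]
A^⊗3 =
  [3, 8]
  [9, 14]

Each entry (A^⊗3)_ij equals the minimum over all length-3 walks i = v_0 → v_1 → … → v_3 = j of Σ_t A[v_t][v_{t+1}]. For example, for (i, j) = (0, 1) we minimise over 4 possible intermediate vertex sequences; the minimum is 8, attained along the walk 0 → 0 → 0 → 1.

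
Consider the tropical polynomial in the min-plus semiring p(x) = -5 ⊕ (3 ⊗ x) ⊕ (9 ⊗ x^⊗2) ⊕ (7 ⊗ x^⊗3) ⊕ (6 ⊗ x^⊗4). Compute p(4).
p(4) = -5

A tropical monomial a ⊗ x^⊗i evaluates to a + i · x. Evaluating each term at x = 4:
  Term 0 contributes -5 + 0 · 4 = -5
  Term 1 contributes 3 + 1 · 4 = 7
  Term 2 contributes 9 + 2 · 4 = 17
  Term 3 contributes 7 + 3 · 4 = 19
  Term 4 contributes 6 + 4 · 4 = 22
p(4) = ⊕ of these = min[-5, 7, 17, 19, 22] = -5.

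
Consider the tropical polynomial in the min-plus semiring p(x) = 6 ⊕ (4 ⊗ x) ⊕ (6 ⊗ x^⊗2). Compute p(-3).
p(-3) = 0

A tropical monomial a ⊗ x^⊗i evaluates to a + i · x. Evaluating each term at x = -3:
  Term 0 contributes 6 + 0 · -3 = 6
  Term 1 contributes 4 + 1 · -3 = 1
  Term 2 contributes 6 + 2 · -3 = 0
p(-3) = ⊕ of these = min[6, 1, 0] = 0.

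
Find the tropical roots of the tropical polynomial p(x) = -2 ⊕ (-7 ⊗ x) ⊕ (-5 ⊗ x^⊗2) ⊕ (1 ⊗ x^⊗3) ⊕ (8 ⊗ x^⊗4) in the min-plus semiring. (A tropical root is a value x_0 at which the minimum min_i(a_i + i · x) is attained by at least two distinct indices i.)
Roots: {-7, -6, -2, 5}

Each tropical root is a break point of the lower envelope of the lines y = a_i + i · x (there are 5 lines, with slopes 0, 1, ..., 4). Only the lines that attain the minimum somewhere contribute to roots; other lines are dominated. Here the surviving (envelope) indices are i = 4, i = 3, i = 2, i = 1, i = 0.
Intersections between consecutive envelope lines give the roots: for adjacent envelope indices i < j the intersection is x = (a_i − a_j) / (j − i). Reading off the sorted break points: {-7, -6, -2, 5}.
Verification: at each break x_0, at least two indices attain the minimum of min_i(a_i + i · x_0).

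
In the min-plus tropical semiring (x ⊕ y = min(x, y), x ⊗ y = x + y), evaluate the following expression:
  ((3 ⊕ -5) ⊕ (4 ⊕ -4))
((3 ⊕ -5) ⊕ (4 ⊕ -4)) = -5

Expand innermost to outermost. Recall ⊕ takes the minimum of its arguments and ⊗ takes their sum. Working out the expression ((3 ⊕ -5) ⊕ (4 ⊕ -4)) gives -5.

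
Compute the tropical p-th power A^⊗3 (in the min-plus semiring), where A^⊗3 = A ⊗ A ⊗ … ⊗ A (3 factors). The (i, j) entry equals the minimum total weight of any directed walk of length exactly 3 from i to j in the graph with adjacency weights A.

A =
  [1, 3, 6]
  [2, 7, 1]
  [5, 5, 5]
A^⊗3 =
  [3, 5, 5]
  [4, 6, 6]
  [7, 9, 9]

Each entry (A^⊗3)_ij equals the minimum over all length-3 walks i = v_0 → v_1 → … → v_3 = j of Σ_t A[v_t][v_{t+1}]. For example, for (i, j) = (0, 2) we minimise over 9 possible intermediate vertex sequences; the minimum is 5, attained along the walk 0 → 0 → 1 → 2.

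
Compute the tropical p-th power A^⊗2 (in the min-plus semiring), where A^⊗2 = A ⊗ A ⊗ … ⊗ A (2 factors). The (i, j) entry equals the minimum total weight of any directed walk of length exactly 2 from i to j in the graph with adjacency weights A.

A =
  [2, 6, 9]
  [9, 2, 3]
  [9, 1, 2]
A^⊗2 =
  [4, 8, 9]
  [11, 4, 5]
  [10, 3, 4]

Each entry (A^⊗2)_ij equals the minimum over all length-2 walks i = v_0 → v_1 → … → v_2 = j of Σ_t A[v_t][v_{t+1}]. For example, for (i, j) = (0, 2) we minimise over 3 possible intermediate vertex sequences; the minimum is 9, attained along the walk 0 → 1 → 2.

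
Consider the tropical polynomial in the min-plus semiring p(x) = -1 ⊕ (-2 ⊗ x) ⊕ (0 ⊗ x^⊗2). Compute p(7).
p(7) = -1

A tropical monomial a ⊗ x^⊗i evaluates to a + i · x. Evaluating each term at x = 7:
  Term 0 contributes -1 + 0 · 7 = -1
  Term 1 contributes -2 + 1 · 7 = 5
  Term 2 contributes 0 + 2 · 7 = 14
p(7) = ⊕ of these = min[-1, 5, 14] = -1.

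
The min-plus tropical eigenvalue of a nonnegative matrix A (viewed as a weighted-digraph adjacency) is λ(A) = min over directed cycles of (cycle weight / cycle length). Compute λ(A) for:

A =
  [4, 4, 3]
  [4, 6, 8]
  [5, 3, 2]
λ(A) = 2

Enumerate directed cycles and compute their means (weight / length). Sample:
  cycle 0 → 0: weight = 4, length = 1, mean = 4/1 ≈ 4.000
  cycle 1 → 1: weight = 6, length = 1, mean = 6/1 ≈ 6.000
  cycle 2 → 2: weight = 2, length = 1, mean = 2/1 ≈ 2.000
  cycle 0 → 1 → 0: weight = 8, length = 2, mean = 8/2 ≈ 4.000
  cycle 0 → 2 → 0: weight = 8, length = 2, mean = 8/2 ≈ 4.000
  cycle 1 → 0 → 1: weight = 8, length = 2, mean = 8/2 ≈ 4.000
Minimum mean = 2.000, attained e.g. along the cycle 2 → 2 with weight 2 and length 1. So λ(A) = 2/1 = 2.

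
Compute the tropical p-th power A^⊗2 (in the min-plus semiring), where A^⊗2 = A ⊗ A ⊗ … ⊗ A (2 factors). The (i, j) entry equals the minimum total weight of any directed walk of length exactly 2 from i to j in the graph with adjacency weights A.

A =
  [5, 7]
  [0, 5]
A^⊗2 =
  [7, 12]
  [5, 7]

Each entry (A^⊗2)_ij equals the minimum over all length-2 walks i = v_0 → v_1 → … → v_2 = j of Σ_t A[v_t][v_{t+1}]. For example, for (i, j) = (0, 1) we minimise over 2 possible intermediate vertex sequences; the minimum is 12, attained along the walk 0 → 0 → 1.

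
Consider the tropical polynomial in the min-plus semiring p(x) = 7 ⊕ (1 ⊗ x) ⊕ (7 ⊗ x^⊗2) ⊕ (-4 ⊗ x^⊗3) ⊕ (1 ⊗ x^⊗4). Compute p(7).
p(7) = 7

A tropical monomial a ⊗ x^⊗i evaluates to a + i · x. Evaluating each term at x = 7:
  Term 0 contributes 7 + 0 · 7 = 7
  Term 1 contributes 1 + 1 · 7 = 8
  Term 2 contributes 7 + 2 · 7 = 21
  Term 3 contributes -4 + 3 · 7 = 17
  Term 4 contributes 1 + 4 · 7 = 29
p(7) = ⊕ of these = min[7, 8, 21, 17, 29] = 7.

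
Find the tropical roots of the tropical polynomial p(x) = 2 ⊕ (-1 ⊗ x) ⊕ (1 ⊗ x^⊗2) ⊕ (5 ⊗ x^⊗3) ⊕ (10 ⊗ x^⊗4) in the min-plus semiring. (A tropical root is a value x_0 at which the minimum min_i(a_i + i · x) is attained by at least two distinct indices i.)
Roots: {-5, -4, -2, 3}

Each tropical root is a break point of the lower envelope of the lines y = a_i + i · x (there are 5 lines, with slopes 0, 1, ..., 4). Only the lines that attain the minimum somewhere contribute to roots; other lines are dominated. Here the surviving (envelope) indices are i = 4, i = 3, i = 2, i = 1, i = 0.
Intersections between consecutive envelope lines give the roots: for adjacent envelope indices i < j the intersection is x = (a_i − a_j) / (j − i). Reading off the sorted break points: {-5, -4, -2, 3}.
Verification: at each break x_0, at least two indices attain the minimum of min_i(a_i + i · x_0).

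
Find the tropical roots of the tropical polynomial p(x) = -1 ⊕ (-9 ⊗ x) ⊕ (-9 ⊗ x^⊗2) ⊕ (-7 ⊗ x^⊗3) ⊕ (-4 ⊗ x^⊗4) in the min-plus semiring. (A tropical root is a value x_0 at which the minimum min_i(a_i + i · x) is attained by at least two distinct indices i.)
Roots: {-3, -2, 0, 8}

Each tropical root is a break point of the lower envelope of the lines y = a_i + i · x (there are 5 lines, with slopes 0, 1, ..., 4). Only the lines that attain the minimum somewhere contribute to roots; other lines are dominated. Here the surviving (envelope) indices are i = 4, i = 3, i = 2, i = 1, i = 0.
Intersections between consecutive envelope lines give the roots: for adjacent envelope indices i < j the intersection is x = (a_i − a_j) / (j − i). Reading off the sorted break points: {-3, -2, 0, 8}.
Verification: at each break x_0, at least two indices attain the minimum of min_i(a_i + i · x_0).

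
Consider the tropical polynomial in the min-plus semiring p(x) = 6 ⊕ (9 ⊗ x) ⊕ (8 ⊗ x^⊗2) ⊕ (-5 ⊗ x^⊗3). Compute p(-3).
p(-3) = -14

A tropical monomial a ⊗ x^⊗i evaluates to a + i · x. Evaluating each term at x = -3:
  Term 0 contributes 6 + 0 · -3 = 6
  Term 1 contributes 9 + 1 · -3 = 6
  Term 2 contributes 8 + 2 · -3 = 2
  Term 3 contributes -5 + 3 · -3 = -14
p(-3) = ⊕ of these = min[6, 6, 2, -14] = -14.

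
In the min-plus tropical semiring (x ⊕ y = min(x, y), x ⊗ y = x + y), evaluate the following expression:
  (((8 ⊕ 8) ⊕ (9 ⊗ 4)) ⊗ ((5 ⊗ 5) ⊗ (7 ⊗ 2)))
(((8 ⊕ 8) ⊕ (9 ⊗ 4)) ⊗ ((5 ⊗ 5) ⊗ (7 ⊗ 2))) = 27

Expand innermost to outermost. Recall ⊕ takes the minimum of its arguments and ⊗ takes their sum. Working out the expression (((8 ⊕ 8) ⊕ (9 ⊗ 4)) ⊗ ((5 ⊗ 5) ⊗ (7 ⊗ 2))) gives 27.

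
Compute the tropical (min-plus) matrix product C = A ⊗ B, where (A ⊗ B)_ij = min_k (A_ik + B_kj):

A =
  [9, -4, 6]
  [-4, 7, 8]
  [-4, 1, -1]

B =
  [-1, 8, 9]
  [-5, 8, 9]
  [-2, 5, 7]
A ⊗ B =
  [-9, 4, 5]
  [-5, 4, 5]
  [-5, 4, 5]

Apply the min-plus product entry-by-entry:
  C[0][0] = min over k of (A[0][0] + B[0][0] = 9 + -1 = 8, A[0][1] + B[1][0] = -4 + -5 = -9, A[0][2] + B[2][0] = 6 + -2 = 4) = -9 (attained at k = 1)
  C[0][1] = min over k of (A[0][0] + B[0][1] = 9 + 8 = 17, A[0][1] + B[1][1] = -4 + 8 = 4, A[0][2] + B[2][1] = 6 + 5 = 11) = 4 (attained at k = 1)
  C[0][2] = min over k of (A[0][0] + B[0][2] = 9 + 9 = 18, A[0][1] + B[1][2] = -4 + 9 = 5, A[0][2] + B[2][2] = 6 + 7 = 13) = 5 (attained at k = 1)
  C[1][0] = min over k of (A[1][0] + B[0][0] = -4 + -1 = -5, A[1][1] + B[1][0] = 7 + -5 = 2, A[1][2] + B[2][0] = 8 + -2 = 6) = -5 (attained at k = 0)
  C[1][1] = min over k of (A[1][0] + B[0][1] = -4 + 8 = 4, A[1][1] + B[1][1] = 7 + 8 = 15, A[1][2] + B[2][1] = 8 + 5 = 13) = 4 (attained at k = 0)
  C[1][2] = min over k of (A[1][0] + B[0][2] = -4 + 9 = 5, A[1][1] + B[1][2] = 7 + 9 = 16, A[1][2] + B[2][2] = 8 + 7 = 15) = 5 (attained at k = 0)
  C[2][0] = min over k of (A[2][0] + B[0][0] = -4 + -1 = -5, A[2][1] + B[1][0] = 1 + -5 = -4, A[2][2] + B[2][0] = -1 + -2 = -3) = -5 (attained at k = 0)
  C[2][1] = min over k of (A[2][0] + B[0][1] = -4 + 8 = 4, A[2][1] + B[1][1] = 1 + 8 = 9, A[2][2] + B[2][1] = -1 + 5 = 4) = 4 (attained at k = 0)
  C[2][2] = min over k of (A[2][0] + B[0][2] = -4 + 9 = 5, A[2][1] + B[1][2] = 1 + 9 = 10, A[2][2] + B[2][2] = -1 + 7 = 6) = 5 (attained at k = 0)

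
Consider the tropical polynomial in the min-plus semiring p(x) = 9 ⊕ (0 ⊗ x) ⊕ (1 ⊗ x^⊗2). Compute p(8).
p(8) = 8

A tropical monomial a ⊗ x^⊗i evaluates to a + i · x. Evaluating each term at x = 8:
  Term 0 contributes 9 + 0 · 8 = 9
  Term 1 contributes 0 + 1 · 8 = 8
  Term 2 contributes 1 + 2 · 8 = 17
p(8) = ⊕ of these = min[9, 8, 17] = 8.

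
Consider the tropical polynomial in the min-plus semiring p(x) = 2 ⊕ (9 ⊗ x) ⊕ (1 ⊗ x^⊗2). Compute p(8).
p(8) = 2

A tropical monomial a ⊗ x^⊗i evaluates to a + i · x. Evaluating each term at x = 8:
  Term 0 contributes 2 + 0 · 8 = 2
  Term 1 contributes 9 + 1 · 8 = 17
  Term 2 contributes 1 + 2 · 8 = 17
p(8) = ⊕ of these = min[2, 17, 17] = 2.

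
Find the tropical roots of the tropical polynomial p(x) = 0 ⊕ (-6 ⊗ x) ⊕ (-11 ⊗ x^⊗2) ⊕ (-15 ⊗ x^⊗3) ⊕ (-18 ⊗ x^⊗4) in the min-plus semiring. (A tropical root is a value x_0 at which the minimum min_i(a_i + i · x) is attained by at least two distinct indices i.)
Roots: {3, 4, 5, 6}

Each tropical root is a break point of the lower envelope of the lines y = a_i + i · x (there are 5 lines, with slopes 0, 1, ..., 4). Only the lines that attain the minimum somewhere contribute to roots; other lines are dominated. Here the surviving (envelope) indices are i = 4, i = 3, i = 2, i = 1, i = 0.
Intersections between consecutive envelope lines give the roots: for adjacent envelope indices i < j the intersection is x = (a_i − a_j) / (j − i). Reading off the sorted break points: {3, 4, 5, 6}.
Verification: at each break x_0, at least two indices attain the minimum of min_i(a_i + i · x_0).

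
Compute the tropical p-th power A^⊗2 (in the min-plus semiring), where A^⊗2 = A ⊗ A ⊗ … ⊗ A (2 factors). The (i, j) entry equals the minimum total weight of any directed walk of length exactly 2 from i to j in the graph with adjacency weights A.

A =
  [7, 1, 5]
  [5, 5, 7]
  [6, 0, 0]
A^⊗2 =
  [6, 5, 5]
  [10, 6, 7]
  [5, 0, 0]

Each entry (A^⊗2)_ij equals the minimum over all length-2 walks i = v_0 → v_1 → … → v_2 = j of Σ_t A[v_t][v_{t+1}]. For example, for (i, j) = (0, 2) we minimise over 3 possible intermediate vertex sequences; the minimum is 5, attained along the walk 0 → 2 → 2.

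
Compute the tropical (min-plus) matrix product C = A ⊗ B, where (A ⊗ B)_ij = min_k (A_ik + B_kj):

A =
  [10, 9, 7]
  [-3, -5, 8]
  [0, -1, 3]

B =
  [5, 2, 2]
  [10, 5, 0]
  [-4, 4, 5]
A ⊗ B =
  [3, 11, 9]
  [2, -1, -5]
  [-1, 2, -1]

Apply the min-plus product entry-by-entry:
  C[0][0] = min over k of (A[0][0] + B[0][0] = 10 + 5 = 15, A[0][1] + B[1][0] = 9 + 10 = 19, A[0][2] + B[2][0] = 7 + -4 = 3) = 3 (attained at k = 2)
  C[0][1] = min over k of (A[0][0] + B[0][1] = 10 + 2 = 12, A[0][1] + B[1][1] = 9 + 5 = 14, A[0][2] + B[2][1] = 7 + 4 = 11) = 11 (attained at k = 2)
  C[0][2] = min over k of (A[0][0] + B[0][2] = 10 + 2 = 12, A[0][1] + B[1][2] = 9 + 0 = 9, A[0][2] + B[2][2] = 7 + 5 = 12) = 9 (attained at k = 1)
  C[1][0] = min over k of (A[1][0] + B[0][0] = -3 + 5 = 2, A[1][1] + B[1][0] = -5 + 10 = 5, A[1][2] + B[2][0] = 8 + -4 = 4) = 2 (attained at k = 0)
  C[1][1] = min over k of (A[1][0] + B[0][1] = -3 + 2 = -1, A[1][1] + B[1][1] = -5 + 5 = 0, A[1][2] + B[2][1] = 8 + 4 = 12) = -1 (attained at k = 0)
  C[1][2] = min over k of (A[1][0] + B[0][2] = -3 + 2 = -1, A[1][1] + B[1][2] = -5 + 0 = -5, A[1][2] + B[2][2] = 8 + 5 = 13) = -5 (attained at k = 1)
  C[2][0] = min over k of (A[2][0] + B[0][0] = 0 + 5 = 5, A[2][1] + B[1][0] = -1 + 10 = 9, A[2][2] + B[2][0] = 3 + -4 = -1) = -1 (attained at k = 2)
  C[2][1] = min over k of (A[2][0] + B[0][1] = 0 + 2 = 2, A[2][1] + B[1][1] = -1 + 5 = 4, A[2][2] + B[2][1] = 3 + 4 = 7) = 2 (attained at k = 0)
  C[2][2] = min over k of (A[2][0] + B[0][2] = 0 + 2 = 2, A[2][1] + B[1][2] = -1 + 0 = -1, A[2][2] + B[2][2] = 3 + 5 = 8) = -1 (attained at k = 1)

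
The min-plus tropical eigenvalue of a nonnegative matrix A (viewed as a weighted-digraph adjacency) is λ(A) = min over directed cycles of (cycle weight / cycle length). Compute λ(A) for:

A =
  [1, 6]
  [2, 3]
λ(A) = 1

Enumerate directed cycles and compute their means (weight / length). Sample:
  cycle 0 → 0: weight = 1, length = 1, mean = 1/1 ≈ 1.000
  cycle 1 → 1: weight = 3, length = 1, mean = 3/1 ≈ 3.000
  cycle 0 → 1 → 0: weight = 8, length = 2, mean = 8/2 ≈ 4.000
  cycle 1 → 0 → 1: weight = 8, length = 2, mean = 8/2 ≈ 4.000
Minimum mean = 1.000, attained e.g. along the cycle 0 → 0 with weight 1 and length 1. So λ(A) = 1/1 = 1.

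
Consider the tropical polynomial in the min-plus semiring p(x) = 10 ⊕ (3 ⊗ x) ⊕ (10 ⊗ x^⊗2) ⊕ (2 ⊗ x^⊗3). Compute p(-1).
p(-1) = -1

A tropical monomial a ⊗ x^⊗i evaluates to a + i · x. Evaluating each term at x = -1:
  Term 0 contributes 10 + 0 · -1 = 10
  Term 1 contributes 3 + 1 · -1 = 2
  Term 2 contributes 10 + 2 · -1 = 8
  Term 3 contributes 2 + 3 · -1 = -1
p(-1) = ⊕ of these = min[10, 2, 8, -1] = -1.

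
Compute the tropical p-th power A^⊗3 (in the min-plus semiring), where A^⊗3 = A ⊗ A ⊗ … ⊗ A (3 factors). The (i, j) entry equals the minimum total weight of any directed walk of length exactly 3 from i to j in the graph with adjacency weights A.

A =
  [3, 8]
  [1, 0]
A^⊗3 =
  [9, 8]
  [1, 0]

Each entry (A^⊗3)_ij equals the minimum over all length-3 walks i = v_0 → v_1 → … → v_3 = j of Σ_t A[v_t][v_{t+1}]. For example, for (i, j) = (0, 1) we minimise over 4 possible intermediate vertex sequences; the minimum is 8, attained along the walk 0 → 1 → 1 → 1.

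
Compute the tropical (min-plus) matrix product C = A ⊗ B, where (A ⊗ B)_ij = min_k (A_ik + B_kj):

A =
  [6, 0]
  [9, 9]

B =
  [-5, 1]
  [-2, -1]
A ⊗ B =
  [-2, -1]
  [4, 8]

Apply the min-plus product entry-by-entry:
  C[0][0] = min over k of (A[0][0] + B[0][0] = 6 + -5 = 1, A[0][1] + B[1][0] = 0 + -2 = -2) = -2 (attained at k = 1)
  C[0][1] = min over k of (A[0][0] + B[0][1] = 6 + 1 = 7, A[0][1] + B[1][1] = 0 + -1 = -1) = -1 (attained at k = 1)
  C[1][0] = min over k of (A[1][0] + B[0][0] = 9 + -5 = 4, A[1][1] + B[1][0] = 9 + -2 = 7) = 4 (attained at k = 0)
  C[1][1] = min over k of (A[1][0] + B[0][1] = 9 + 1 = 10, A[1][1] + B[1][1] = 9 + -1 = 8) = 8 (attained at k = 1)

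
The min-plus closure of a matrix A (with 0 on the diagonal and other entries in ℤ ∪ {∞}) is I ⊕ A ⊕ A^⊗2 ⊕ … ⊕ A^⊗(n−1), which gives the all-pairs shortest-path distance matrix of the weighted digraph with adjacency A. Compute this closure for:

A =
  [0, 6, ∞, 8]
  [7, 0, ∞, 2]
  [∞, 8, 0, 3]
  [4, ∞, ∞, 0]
Closure =
  [0, 6, ∞, 8]
  [6, 0, ∞, 2]
  [7, 8, 0, 3]
  [4, 10, ∞, 0]

This is the Floyd-Warshall all-pairs shortest-path computation. For each intermediate vertex k = 0, 1, …, 3, update dist[i][j] ← min(dist[i][j], dist[i][k] + dist[k][j]). The final matrix gives, for each (i, j), the minimum total weight of any directed path from i to j (possibly empty when i = j).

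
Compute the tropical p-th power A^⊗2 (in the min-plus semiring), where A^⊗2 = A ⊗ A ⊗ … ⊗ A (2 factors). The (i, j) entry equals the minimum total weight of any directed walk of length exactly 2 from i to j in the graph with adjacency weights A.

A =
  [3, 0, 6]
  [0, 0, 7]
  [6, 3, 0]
A^⊗2 =
  [0, 0, 6]
  [0, 0, 6]
  [3, 3, 0]

Each entry (A^⊗2)_ij equals the minimum over all length-2 walks i = v_0 → v_1 → … → v_2 = j of Σ_t A[v_t][v_{t+1}]. For example, for (i, j) = (0, 2) we minimise over 3 possible intermediate vertex sequences; the minimum is 6, attained along the walk 0 → 2 → 2.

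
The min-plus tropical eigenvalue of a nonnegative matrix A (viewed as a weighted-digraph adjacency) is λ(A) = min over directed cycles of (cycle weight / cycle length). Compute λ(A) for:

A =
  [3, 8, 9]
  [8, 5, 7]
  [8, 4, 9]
λ(A) = 3

Enumerate directed cycles and compute their means (weight / length). Sample:
  cycle 0 → 0: weight = 3, length = 1, mean = 3/1 ≈ 3.000
  cycle 1 → 1: weight = 5, length = 1, mean = 5/1 ≈ 5.000
  cycle 2 → 2: weight = 9, length = 1, mean = 9/1 ≈ 9.000
  cycle 0 → 1 → 0: weight = 16, length = 2, mean = 16/2 ≈ 8.000
  cycle 0 → 2 → 0: weight = 17, length = 2, mean = 17/2 ≈ 8.500
  cycle 1 → 0 → 1: weight = 16, length = 2, mean = 16/2 ≈ 8.000
Minimum mean = 3.000, attained e.g. along the cycle 0 → 0 with weight 3 and length 1. So λ(A) = 3/1 = 3.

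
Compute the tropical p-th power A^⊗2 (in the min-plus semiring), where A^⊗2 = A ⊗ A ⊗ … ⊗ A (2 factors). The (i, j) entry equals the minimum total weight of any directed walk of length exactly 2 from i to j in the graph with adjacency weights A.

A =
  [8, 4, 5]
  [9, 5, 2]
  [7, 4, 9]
A^⊗2 =
  [12, 9, 6]
  [9, 6, 7]
  [13, 9, 6]

Each entry (A^⊗2)_ij equals the minimum over all length-2 walks i = v_0 → v_1 → … → v_2 = j of Σ_t A[v_t][v_{t+1}]. For example, for (i, j) = (0, 2) we minimise over 3 possible intermediate vertex sequences; the minimum is 6, attained along the walk 0 → 1 → 2.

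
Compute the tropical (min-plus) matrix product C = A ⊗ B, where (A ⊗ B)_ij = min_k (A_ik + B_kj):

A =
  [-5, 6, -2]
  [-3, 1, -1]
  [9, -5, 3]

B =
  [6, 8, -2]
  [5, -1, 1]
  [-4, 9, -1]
A ⊗ B =
  [-6, 3, -7]
  [-5, 0, -5]
  [-1, -6, -4]

Apply the min-plus product entry-by-entry:
  C[0][0] = min over k of (A[0][0] + B[0][0] = -5 + 6 = 1, A[0][1] + B[1][0] = 6 + 5 = 11, A[0][2] + B[2][0] = -2 + -4 = -6) = -6 (attained at k = 2)
  C[0][1] = min over k of (A[0][0] + B[0][1] = -5 + 8 = 3, A[0][1] + B[1][1] = 6 + -1 = 5, A[0][2] + B[2][1] = -2 + 9 = 7) = 3 (attained at k = 0)
  C[0][2] = min over k of (A[0][0] + B[0][2] = -5 + -2 = -7, A[0][1] + B[1][2] = 6 + 1 = 7, A[0][2] + B[2][2] = -2 + -1 = -3) = -7 (attained at k = 0)
  C[1][0] = min over k of (A[1][0] + B[0][0] = -3 + 6 = 3, A[1][1] + B[1][0] = 1 + 5 = 6, A[1][2] + B[2][0] = -1 + -4 = -5) = -5 (attained at k = 2)
  C[1][1] = min over k of (A[1][0] + B[0][1] = -3 + 8 = 5, A[1][1] + B[1][1] = 1 + -1 = 0, A[1][2] + B[2][1] = -1 + 9 = 8) = 0 (attained at k = 1)
  C[1][2] = min over k of (A[1][0] + B[0][2] = -3 + -2 = -5, A[1][1] + B[1][2] = 1 + 1 = 2, A[1][2] + B[2][2] = -1 + -1 = -2) = -5 (attained at k = 0)
  C[2][0] = min over k of (A[2][0] + B[0][0] = 9 + 6 = 15, A[2][1] + B[1][0] = -5 + 5 = 0, A[2][2] + B[2][0] = 3 + -4 = -1) = -1 (attained at k = 2)
  C[2][1] = min over k of (A[2][0] + B[0][1] = 9 + 8 = 17, A[2][1] + B[1][1] = -5 + -1 = -6, A[2][2] + B[2][1] = 3 + 9 = 12) = -6 (attained at k = 1)
  C[2][2] = min over k of (A[2][0] + B[0][2] = 9 + -2 = 7, A[2][1] + B[1][2] = -5 + 1 = -4, A[2][2] + B[2][2] = 3 + -1 = 2) = -4 (attained at k = 1)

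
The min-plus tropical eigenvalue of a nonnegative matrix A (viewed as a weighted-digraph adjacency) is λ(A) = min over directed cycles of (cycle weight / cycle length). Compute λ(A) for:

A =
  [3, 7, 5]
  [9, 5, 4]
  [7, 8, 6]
λ(A) = 3

Enumerate directed cycles and compute their means (weight / length). Sample:
  cycle 0 → 0: weight = 3, length = 1, mean = 3/1 ≈ 3.000
  cycle 1 → 1: weight = 5, length = 1, mean = 5/1 ≈ 5.000
  cycle 2 → 2: weight = 6, length = 1, mean = 6/1 ≈ 6.000
  cycle 0 → 1 → 0: weight = 16, length = 2, mean = 16/2 ≈ 8.000
  cycle 0 → 2 → 0: weight = 12, length = 2, mean = 12/2 ≈ 6.000
  cycle 1 → 0 → 1: weight = 16, length = 2, mean = 16/2 ≈ 8.000
Minimum mean = 3.000, attained e.g. along the cycle 0 → 0 with weight 3 and length 1. So λ(A) = 3/1 = 3.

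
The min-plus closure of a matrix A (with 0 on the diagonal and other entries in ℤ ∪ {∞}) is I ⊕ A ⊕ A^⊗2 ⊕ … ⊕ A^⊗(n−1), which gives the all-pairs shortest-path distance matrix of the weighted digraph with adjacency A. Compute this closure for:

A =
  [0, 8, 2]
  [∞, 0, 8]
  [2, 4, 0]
Closure =
  [0, 6, 2]
  [10, 0, 8]
  [2, 4, 0]

This is the Floyd-Warshall all-pairs shortest-path computation. For each intermediate vertex k = 0, 1, …, 2, update dist[i][j] ← min(dist[i][j], dist[i][k] + dist[k][j]). The final matrix gives, for each (i, j), the minimum total weight of any directed path from i to j (possibly empty when i = j).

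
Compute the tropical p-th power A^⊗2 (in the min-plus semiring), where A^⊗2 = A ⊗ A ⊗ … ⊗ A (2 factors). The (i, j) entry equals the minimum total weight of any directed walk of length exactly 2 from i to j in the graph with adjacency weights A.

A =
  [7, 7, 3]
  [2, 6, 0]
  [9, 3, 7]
A^⊗2 =
  [9, 6, 7]
  [8, 3, 5]
  [5, 9, 3]

Each entry (A^⊗2)_ij equals the minimum over all length-2 walks i = v_0 → v_1 → … → v_2 = j of Σ_t A[v_t][v_{t+1}]. For example, for (i, j) = (0, 2) we minimise over 3 possible intermediate vertex sequences; the minimum is 7, attained along the walk 0 → 1 → 2.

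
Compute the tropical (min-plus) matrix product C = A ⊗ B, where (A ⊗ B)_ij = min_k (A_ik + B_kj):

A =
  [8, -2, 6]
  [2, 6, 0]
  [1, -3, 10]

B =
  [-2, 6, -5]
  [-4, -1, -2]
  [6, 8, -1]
A ⊗ B =
  [-6, -3, -4]
  [0, 5, -3]
  [-7, -4, -5]

Apply the min-plus product entry-by-entry:
  C[0][0] = min over k of (A[0][0] + B[0][0] = 8 + -2 = 6, A[0][1] + B[1][0] = -2 + -4 = -6, A[0][2] + B[2][0] = 6 + 6 = 12) = -6 (attained at k = 1)
  C[0][1] = min over k of (A[0][0] + B[0][1] = 8 + 6 = 14, A[0][1] + B[1][1] = -2 + -1 = -3, A[0][2] + B[2][1] = 6 + 8 = 14) = -3 (attained at k = 1)
  C[0][2] = min over k of (A[0][0] + B[0][2] = 8 + -5 = 3, A[0][1] + B[1][2] = -2 + -2 = -4, A[0][2] + B[2][2] = 6 + -1 = 5) = -4 (attained at k = 1)
  C[1][0] = min over k of (A[1][0] + B[0][0] = 2 + -2 = 0, A[1][1] + B[1][0] = 6 + -4 = 2, A[1][2] + B[2][0] = 0 + 6 = 6) = 0 (attained at k = 0)
  C[1][1] = min over k of (A[1][0] + B[0][1] = 2 + 6 = 8, A[1][1] + B[1][1] = 6 + -1 = 5, A[1][2] + B[2][1] = 0 + 8 = 8) = 5 (attained at k = 1)
  C[1][2] = min over k of (A[1][0] + B[0][2] = 2 + -5 = -3, A[1][1] + B[1][2] = 6 + -2 = 4, A[1][2] + B[2][2] = 0 + -1 = -1) = -3 (attained at k = 0)
  C[2][0] = min over k of (A[2][0] + B[0][0] = 1 + -2 = -1, A[2][1] + B[1][0] = -3 + -4 = -7, A[2][2] + B[2][0] = 10 + 6 = 16) = -7 (attained at k = 1)
  C[2][1] = min over k of (A[2][0] + B[0][1] = 1 + 6 = 7, A[2][1] + B[1][1] = -3 + -1 = -4, A[2][2] + B[2][1] = 10 + 8 = 18) = -4 (attained at k = 1)
  C[2][2] = min over k of (A[2][0] + B[0][2] = 1 + -5 = -4, A[2][1] + B[1][2] = -3 + -2 = -5, A[2][2] + B[2][2] = 10 + -1 = 9) = -5 (attained at k = 1)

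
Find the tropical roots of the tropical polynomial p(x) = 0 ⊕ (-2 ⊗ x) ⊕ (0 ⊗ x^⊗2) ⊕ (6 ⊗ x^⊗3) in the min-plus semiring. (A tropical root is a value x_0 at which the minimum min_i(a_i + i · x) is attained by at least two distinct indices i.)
Roots: {-6, -2, 2}

Each tropical root is a break point of the lower envelope of the lines y = a_i + i · x (there are 4 lines, with slopes 0, 1, ..., 3). Only the lines that attain the minimum somewhere contribute to roots; other lines are dominated. Here the surviving (envelope) indices are i = 3, i = 2, i = 1, i = 0.
Intersections between consecutive envelope lines give the roots: for adjacent envelope indices i < j the intersection is x = (a_i − a_j) / (j − i). Reading off the sorted break points: {-6, -2, 2}.
Verification: at each break x_0, at least two indices attain the minimum of min_i(a_i + i · x_0).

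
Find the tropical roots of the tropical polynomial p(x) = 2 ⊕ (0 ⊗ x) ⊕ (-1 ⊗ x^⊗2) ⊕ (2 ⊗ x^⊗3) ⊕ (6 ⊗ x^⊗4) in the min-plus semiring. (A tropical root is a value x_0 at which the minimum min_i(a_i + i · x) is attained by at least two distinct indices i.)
Roots: {-4, -3, 1, 2}

Each tropical root is a break point of the lower envelope of the lines y = a_i + i · x (there are 5 lines, with slopes 0, 1, ..., 4). Only the lines that attain the minimum somewhere contribute to roots; other lines are dominated. Here the surviving (envelope) indices are i = 4, i = 3, i = 2, i = 1, i = 0.
Intersections between consecutive envelope lines give the roots: for adjacent envelope indices i < j the intersection is x = (a_i − a_j) / (j − i). Reading off the sorted break points: {-4, -3, 1, 2}.
Verification: at each break x_0, at least two indices attain the minimum of min_i(a_i + i · x_0).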